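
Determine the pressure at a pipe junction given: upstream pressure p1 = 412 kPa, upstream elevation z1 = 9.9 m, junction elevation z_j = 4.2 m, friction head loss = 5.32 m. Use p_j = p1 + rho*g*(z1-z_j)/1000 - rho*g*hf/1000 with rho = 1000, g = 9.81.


Junction pressure: p_j = p1 + rho*g*(z1 - z_j)/1000 - rho*g*hf/1000.
Elevation term = 1000*9.81*(9.9 - 4.2)/1000 = 55.917 kPa.
Friction term = 1000*9.81*5.32/1000 = 52.189 kPa.
p_j = 412 + 55.917 - 52.189 = 415.73 kPa.

415.73


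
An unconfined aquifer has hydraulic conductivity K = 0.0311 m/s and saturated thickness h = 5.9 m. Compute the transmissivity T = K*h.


Transmissivity is defined as T = K * h.
T = 0.0311 * 5.9
  = 0.1835 m^2/s.

0.1835


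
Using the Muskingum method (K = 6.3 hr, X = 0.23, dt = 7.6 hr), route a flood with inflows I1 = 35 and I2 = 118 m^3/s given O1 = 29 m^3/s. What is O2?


Muskingum coefficients:
denom = 2*K*(1-X) + dt = 2*6.3*(1-0.23) + 7.6 = 17.302.
C0 = (dt - 2*K*X)/denom = (7.6 - 2*6.3*0.23)/17.302 = 0.2718.
C1 = (dt + 2*K*X)/denom = (7.6 + 2*6.3*0.23)/17.302 = 0.6068.
C2 = (2*K*(1-X) - dt)/denom = 0.1215.
O2 = C0*I2 + C1*I1 + C2*O1
   = 0.2718*118 + 0.6068*35 + 0.1215*29
   = 56.83 m^3/s.

56.83


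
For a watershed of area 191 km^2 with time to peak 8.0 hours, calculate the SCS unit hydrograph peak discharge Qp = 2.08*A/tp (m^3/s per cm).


SCS formula: Qp = 2.08 * A / tp.
Qp = 2.08 * 191 / 8.0
   = 397.28 / 8.0
   = 49.66 m^3/s per cm.

49.66


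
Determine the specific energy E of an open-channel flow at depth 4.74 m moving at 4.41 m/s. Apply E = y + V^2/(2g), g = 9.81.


Specific energy E = y + V^2/(2g).
Velocity head = V^2/(2g) = 4.41^2 / (2*9.81) = 19.4481 / 19.62 = 0.9912 m.
E = 4.74 + 0.9912 = 5.7312 m.

5.7312


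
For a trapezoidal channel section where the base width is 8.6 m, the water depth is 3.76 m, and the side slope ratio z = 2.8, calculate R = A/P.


For a trapezoidal section with side slope z:
A = (b + z*y)*y = (8.6 + 2.8*3.76)*3.76 = 71.921 m^2.
P = b + 2*y*sqrt(1 + z^2) = 8.6 + 2*3.76*sqrt(1 + 2.8^2) = 30.959 m.
R = A/P = 71.921 / 30.959 = 2.3231 m.

2.3231


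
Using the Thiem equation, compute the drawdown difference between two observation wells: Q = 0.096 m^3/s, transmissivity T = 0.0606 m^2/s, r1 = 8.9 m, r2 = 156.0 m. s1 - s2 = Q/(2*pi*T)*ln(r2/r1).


Thiem equation: s1 - s2 = Q/(2*pi*T) * ln(r2/r1).
ln(r2/r1) = ln(156.0/8.9) = 2.8638.
Q/(2*pi*T) = 0.096 / (2*pi*0.0606) = 0.096 / 0.3808 = 0.2521.
s1 - s2 = 0.2521 * 2.8638 = 0.722 m.

0.722


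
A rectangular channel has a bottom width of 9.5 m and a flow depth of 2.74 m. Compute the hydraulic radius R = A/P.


For a rectangular section:
Flow area A = b * y = 9.5 * 2.74 = 26.03 m^2.
Wetted perimeter P = b + 2y = 9.5 + 2*2.74 = 14.98 m.
Hydraulic radius R = A/P = 26.03 / 14.98 = 1.7377 m.

1.7377


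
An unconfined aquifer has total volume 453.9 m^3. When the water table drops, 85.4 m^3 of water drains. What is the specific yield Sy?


Specific yield Sy = Volume drained / Total volume.
Sy = 85.4 / 453.9
   = 0.1881.

0.1881


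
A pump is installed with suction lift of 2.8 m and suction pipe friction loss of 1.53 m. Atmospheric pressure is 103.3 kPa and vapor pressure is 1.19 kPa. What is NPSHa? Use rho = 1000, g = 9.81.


NPSHa = p_atm/(rho*g) - z_s - hf_s - p_vap/(rho*g).
p_atm/(rho*g) = 103.3*1000 / (1000*9.81) = 10.53 m.
p_vap/(rho*g) = 1.19*1000 / (1000*9.81) = 0.121 m.
NPSHa = 10.53 - 2.8 - 1.53 - 0.121
      = 6.08 m.

6.08


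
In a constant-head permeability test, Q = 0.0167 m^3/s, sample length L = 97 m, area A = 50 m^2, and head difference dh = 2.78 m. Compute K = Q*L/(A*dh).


From K = Q*L / (A*dh):
Numerator: Q*L = 0.0167 * 97 = 1.6199.
Denominator: A*dh = 50 * 2.78 = 139.0.
K = 1.6199 / 139.0 = 0.011654 m/s.

0.011654


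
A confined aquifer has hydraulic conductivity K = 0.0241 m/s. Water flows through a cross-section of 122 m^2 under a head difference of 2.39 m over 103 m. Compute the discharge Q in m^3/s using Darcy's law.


Darcy's law: Q = K * A * i, where i = dh/L.
Hydraulic gradient i = 2.39 / 103 = 0.023204.
Q = 0.0241 * 122 * 0.023204
  = 0.0682 m^3/s.

0.0682


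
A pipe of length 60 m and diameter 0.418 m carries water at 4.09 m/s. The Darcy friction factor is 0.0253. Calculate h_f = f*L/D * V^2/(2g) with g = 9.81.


Darcy-Weisbach equation: h_f = f * (L/D) * V^2/(2g).
f * L/D = 0.0253 * 60/0.418 = 3.6316.
V^2/(2g) = 4.09^2 / (2*9.81) = 16.7281 / 19.62 = 0.8526 m.
h_f = 3.6316 * 0.8526 = 3.096 m.

3.096


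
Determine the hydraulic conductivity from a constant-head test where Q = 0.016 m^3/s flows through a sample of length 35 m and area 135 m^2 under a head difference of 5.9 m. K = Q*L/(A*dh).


From K = Q*L / (A*dh):
Numerator: Q*L = 0.016 * 35 = 0.56.
Denominator: A*dh = 135 * 5.9 = 796.5.
K = 0.56 / 796.5 = 0.000703 m/s.

0.000703


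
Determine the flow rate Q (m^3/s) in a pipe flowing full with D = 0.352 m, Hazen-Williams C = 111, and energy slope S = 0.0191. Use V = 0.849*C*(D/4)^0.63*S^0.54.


For a full circular pipe, R = D/4 = 0.352/4 = 0.088 m.
V = 0.849 * 111 * 0.088^0.63 * 0.0191^0.54
  = 0.849 * 111 * 0.216284 * 0.117966
  = 2.4044 m/s.
Pipe area A = pi*D^2/4 = pi*0.352^2/4 = 0.0973 m^2.
Q = A * V = 0.0973 * 2.4044 = 0.234 m^3/s.

0.234


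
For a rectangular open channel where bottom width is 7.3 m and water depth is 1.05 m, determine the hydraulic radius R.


For a rectangular section:
Flow area A = b * y = 7.3 * 1.05 = 7.67 m^2.
Wetted perimeter P = b + 2y = 7.3 + 2*1.05 = 9.4 m.
Hydraulic radius R = A/P = 7.67 / 9.4 = 0.8154 m.

0.8154


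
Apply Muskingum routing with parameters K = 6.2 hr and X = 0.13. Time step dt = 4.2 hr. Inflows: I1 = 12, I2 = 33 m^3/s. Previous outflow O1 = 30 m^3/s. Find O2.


Muskingum coefficients:
denom = 2*K*(1-X) + dt = 2*6.2*(1-0.13) + 4.2 = 14.988.
C0 = (dt - 2*K*X)/denom = (4.2 - 2*6.2*0.13)/14.988 = 0.1727.
C1 = (dt + 2*K*X)/denom = (4.2 + 2*6.2*0.13)/14.988 = 0.3878.
C2 = (2*K*(1-X) - dt)/denom = 0.4396.
O2 = C0*I2 + C1*I1 + C2*O1
   = 0.1727*33 + 0.3878*12 + 0.4396*30
   = 23.54 m^3/s.

23.54


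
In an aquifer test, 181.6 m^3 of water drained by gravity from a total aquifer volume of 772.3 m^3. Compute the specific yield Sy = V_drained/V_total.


Specific yield Sy = Volume drained / Total volume.
Sy = 181.6 / 772.3
   = 0.2351.

0.2351


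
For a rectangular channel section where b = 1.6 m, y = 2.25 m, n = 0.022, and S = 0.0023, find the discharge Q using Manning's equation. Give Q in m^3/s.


For a rectangular channel, the cross-sectional area A = b * y = 1.6 * 2.25 = 3.6 m^2.
The wetted perimeter P = b + 2y = 1.6 + 2*2.25 = 6.1 m.
Hydraulic radius R = A/P = 3.6/6.1 = 0.5902 m.
Velocity V = (1/n)*R^(2/3)*S^(1/2) = (1/0.022)*0.5902^(2/3)*0.0023^(1/2) = 1.5338 m/s.
Discharge Q = A * V = 3.6 * 1.5338 = 5.522 m^3/s.

5.522


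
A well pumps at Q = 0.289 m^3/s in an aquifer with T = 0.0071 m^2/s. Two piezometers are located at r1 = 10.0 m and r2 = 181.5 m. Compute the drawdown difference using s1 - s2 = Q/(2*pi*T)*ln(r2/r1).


Thiem equation: s1 - s2 = Q/(2*pi*T) * ln(r2/r1).
ln(r2/r1) = ln(181.5/10.0) = 2.8987.
Q/(2*pi*T) = 0.289 / (2*pi*0.0071) = 0.289 / 0.0446 = 6.4783.
s1 - s2 = 6.4783 * 2.8987 = 18.7784 m.

18.7784


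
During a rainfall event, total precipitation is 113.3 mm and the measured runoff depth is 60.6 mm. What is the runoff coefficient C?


The runoff coefficient C = runoff depth / rainfall depth.
C = 60.6 / 113.3
  = 0.5349.

0.5349


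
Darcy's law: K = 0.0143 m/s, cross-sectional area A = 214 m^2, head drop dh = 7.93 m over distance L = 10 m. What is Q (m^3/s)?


Darcy's law: Q = K * A * i, where i = dh/L.
Hydraulic gradient i = 7.93 / 10 = 0.793.
Q = 0.0143 * 214 * 0.793
  = 2.4267 m^3/s.

2.4267


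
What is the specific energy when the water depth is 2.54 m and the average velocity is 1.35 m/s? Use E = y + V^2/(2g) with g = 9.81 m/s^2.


Specific energy E = y + V^2/(2g).
Velocity head = V^2/(2g) = 1.35^2 / (2*9.81) = 1.8225 / 19.62 = 0.0929 m.
E = 2.54 + 0.0929 = 2.6329 m.

2.6329


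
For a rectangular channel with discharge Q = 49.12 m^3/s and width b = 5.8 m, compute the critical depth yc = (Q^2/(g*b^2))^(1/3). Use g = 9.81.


Using yc = (Q^2 / (g * b^2))^(1/3):
Q^2 = 49.12^2 = 2412.77.
g * b^2 = 9.81 * 5.8^2 = 9.81 * 33.64 = 330.01.
Q^2 / (g*b^2) = 2412.77 / 330.01 = 7.3112.
yc = 7.3112^(1/3) = 1.9409 m.

1.9409


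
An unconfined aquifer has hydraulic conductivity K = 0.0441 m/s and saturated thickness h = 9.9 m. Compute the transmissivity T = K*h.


Transmissivity is defined as T = K * h.
T = 0.0441 * 9.9
  = 0.4366 m^2/s.

0.4366


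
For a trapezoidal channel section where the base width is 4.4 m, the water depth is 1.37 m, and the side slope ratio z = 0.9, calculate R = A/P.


For a trapezoidal section with side slope z:
A = (b + z*y)*y = (4.4 + 0.9*1.37)*1.37 = 7.717 m^2.
P = b + 2*y*sqrt(1 + z^2) = 4.4 + 2*1.37*sqrt(1 + 0.9^2) = 8.086 m.
R = A/P = 7.717 / 8.086 = 0.9544 m.

0.9544


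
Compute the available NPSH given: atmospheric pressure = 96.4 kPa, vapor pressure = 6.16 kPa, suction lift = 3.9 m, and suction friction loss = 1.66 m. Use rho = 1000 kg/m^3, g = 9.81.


NPSHa = p_atm/(rho*g) - z_s - hf_s - p_vap/(rho*g).
p_atm/(rho*g) = 96.4*1000 / (1000*9.81) = 9.827 m.
p_vap/(rho*g) = 6.16*1000 / (1000*9.81) = 0.628 m.
NPSHa = 9.827 - 3.9 - 1.66 - 0.628
      = 3.64 m.

3.64


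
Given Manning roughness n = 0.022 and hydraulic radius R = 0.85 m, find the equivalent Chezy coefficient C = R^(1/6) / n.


The Chezy coefficient relates to Manning's n through C = R^(1/6) / n.
R^(1/6) = 0.85^(1/6) = 0.973277.
C = 0.973277 / 0.022 = 44.24 m^(1/2)/s.

44.24


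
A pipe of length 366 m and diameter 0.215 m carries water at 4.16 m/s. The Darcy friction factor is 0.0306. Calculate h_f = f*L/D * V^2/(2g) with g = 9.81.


Darcy-Weisbach equation: h_f = f * (L/D) * V^2/(2g).
f * L/D = 0.0306 * 366/0.215 = 52.0912.
V^2/(2g) = 4.16^2 / (2*9.81) = 17.3056 / 19.62 = 0.882 m.
h_f = 52.0912 * 0.882 = 45.946 m.

45.946


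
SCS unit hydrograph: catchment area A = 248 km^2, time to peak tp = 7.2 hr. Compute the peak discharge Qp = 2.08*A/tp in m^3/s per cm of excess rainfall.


SCS formula: Qp = 2.08 * A / tp.
Qp = 2.08 * 248 / 7.2
   = 515.84 / 7.2
   = 71.64 m^3/s per cm.

71.64


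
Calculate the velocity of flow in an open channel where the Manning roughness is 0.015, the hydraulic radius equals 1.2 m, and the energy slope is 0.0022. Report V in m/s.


Manning's equation gives V = (1/n) * R^(2/3) * S^(1/2).
First, compute R^(2/3) = 1.2^(2/3) = 1.1292.
Next, S^(1/2) = 0.0022^(1/2) = 0.046904.
Then 1/n = 1/0.015 = 66.67.
V = 66.67 * 1.1292 * 0.046904 = 3.5311 m/s.

3.5311


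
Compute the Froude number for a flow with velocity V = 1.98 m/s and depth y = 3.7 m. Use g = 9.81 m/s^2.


The Froude number is defined as Fr = V / sqrt(g*y).
g*y = 9.81 * 3.7 = 36.297.
sqrt(g*y) = sqrt(36.297) = 6.0247.
Fr = 1.98 / 6.0247 = 0.3286.

0.3286


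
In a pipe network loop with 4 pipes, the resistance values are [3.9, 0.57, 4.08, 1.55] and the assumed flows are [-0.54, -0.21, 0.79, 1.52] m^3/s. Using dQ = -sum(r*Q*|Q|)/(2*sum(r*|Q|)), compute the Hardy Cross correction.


Numerator terms (r*Q*|Q|): 3.9*-0.54*|-0.54| = -1.1372; 0.57*-0.21*|-0.21| = -0.0251; 4.08*0.79*|0.79| = 2.5463; 1.55*1.52*|1.52| = 3.5811.
Sum of numerator = 4.9651.
Denominator terms (r*|Q|): 3.9*|-0.54| = 2.106; 0.57*|-0.21| = 0.1197; 4.08*|0.79| = 3.2232; 1.55*|1.52| = 2.356.
2 * sum of denominator = 2 * 7.8049 = 15.6098.
dQ = -4.9651 / 15.6098 = -0.3181 m^3/s.

-0.3181


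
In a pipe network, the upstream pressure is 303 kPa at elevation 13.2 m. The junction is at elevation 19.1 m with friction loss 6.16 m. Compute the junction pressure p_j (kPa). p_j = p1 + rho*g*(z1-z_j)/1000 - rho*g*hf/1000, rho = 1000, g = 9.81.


Junction pressure: p_j = p1 + rho*g*(z1 - z_j)/1000 - rho*g*hf/1000.
Elevation term = 1000*9.81*(13.2 - 19.1)/1000 = -57.879 kPa.
Friction term = 1000*9.81*6.16/1000 = 60.43 kPa.
p_j = 303 + -57.879 - 60.43 = 184.69 kPa.

184.69


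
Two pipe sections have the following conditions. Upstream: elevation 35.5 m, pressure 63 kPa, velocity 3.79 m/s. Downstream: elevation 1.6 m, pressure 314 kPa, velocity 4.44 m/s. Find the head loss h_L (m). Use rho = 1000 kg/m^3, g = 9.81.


Total head at each section: H = z + p/(rho*g) + V^2/(2g).
H1 = 35.5 + 63*1000/(1000*9.81) + 3.79^2/(2*9.81)
   = 35.5 + 6.422 + 0.7321
   = 42.654 m.
H2 = 1.6 + 314*1000/(1000*9.81) + 4.44^2/(2*9.81)
   = 1.6 + 32.008 + 1.0048
   = 34.613 m.
h_L = H1 - H2 = 42.654 - 34.613 = 8.041 m.

8.041


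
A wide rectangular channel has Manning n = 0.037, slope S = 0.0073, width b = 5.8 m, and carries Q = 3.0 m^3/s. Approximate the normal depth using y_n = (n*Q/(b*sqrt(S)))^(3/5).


We use the wide-channel approximation y_n = (n*Q/(b*sqrt(S)))^(3/5).
sqrt(S) = sqrt(0.0073) = 0.08544.
Numerator: n*Q = 0.037 * 3.0 = 0.111.
Denominator: b*sqrt(S) = 5.8 * 0.08544 = 0.495552.
arg = 0.224.
y_n = 0.224^(3/5) = 0.4075 m.

0.4075


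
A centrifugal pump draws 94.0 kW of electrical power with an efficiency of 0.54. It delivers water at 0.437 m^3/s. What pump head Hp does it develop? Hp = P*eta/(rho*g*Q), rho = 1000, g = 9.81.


Pump head formula: Hp = P * eta / (rho * g * Q).
Numerator: P * eta = 94.0 * 1000 * 0.54 = 50760.0 W.
Denominator: rho * g * Q = 1000 * 9.81 * 0.437 = 4286.97.
Hp = 50760.0 / 4286.97 = 11.84 m.

11.84


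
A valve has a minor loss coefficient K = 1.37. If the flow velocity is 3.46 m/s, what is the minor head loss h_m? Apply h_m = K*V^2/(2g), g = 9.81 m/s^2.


Minor loss formula: h_m = K * V^2/(2g).
V^2 = 3.46^2 = 11.9716.
V^2/(2g) = 11.9716 / 19.62 = 0.6102 m.
h_m = 1.37 * 0.6102 = 0.8359 m.

0.8359


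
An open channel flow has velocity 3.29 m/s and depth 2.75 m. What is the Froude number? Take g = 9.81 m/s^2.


The Froude number is defined as Fr = V / sqrt(g*y).
g*y = 9.81 * 2.75 = 26.9775.
sqrt(g*y) = sqrt(26.9775) = 5.194.
Fr = 3.29 / 5.194 = 0.6334.

0.6334


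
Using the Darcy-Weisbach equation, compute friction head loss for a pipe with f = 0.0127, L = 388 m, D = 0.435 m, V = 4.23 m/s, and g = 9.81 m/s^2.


Darcy-Weisbach equation: h_f = f * (L/D) * V^2/(2g).
f * L/D = 0.0127 * 388/0.435 = 11.3278.
V^2/(2g) = 4.23^2 / (2*9.81) = 17.8929 / 19.62 = 0.912 m.
h_f = 11.3278 * 0.912 = 10.331 m.

10.331


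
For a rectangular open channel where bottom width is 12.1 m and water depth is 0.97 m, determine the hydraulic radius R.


For a rectangular section:
Flow area A = b * y = 12.1 * 0.97 = 11.74 m^2.
Wetted perimeter P = b + 2y = 12.1 + 2*0.97 = 14.04 m.
Hydraulic radius R = A/P = 11.74 / 14.04 = 0.836 m.

0.836


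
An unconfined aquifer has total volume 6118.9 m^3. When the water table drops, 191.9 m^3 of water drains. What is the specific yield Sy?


Specific yield Sy = Volume drained / Total volume.
Sy = 191.9 / 6118.9
   = 0.0314.

0.0314


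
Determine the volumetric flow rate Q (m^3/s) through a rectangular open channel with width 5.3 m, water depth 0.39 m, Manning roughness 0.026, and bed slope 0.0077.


For a rectangular channel, the cross-sectional area A = b * y = 5.3 * 0.39 = 2.07 m^2.
The wetted perimeter P = b + 2y = 5.3 + 2*0.39 = 6.08 m.
Hydraulic radius R = A/P = 2.07/6.08 = 0.34 m.
Velocity V = (1/n)*R^(2/3)*S^(1/2) = (1/0.026)*0.34^(2/3)*0.0077^(1/2) = 1.644 m/s.
Discharge Q = A * V = 2.07 * 1.644 = 3.398 m^3/s.

3.398


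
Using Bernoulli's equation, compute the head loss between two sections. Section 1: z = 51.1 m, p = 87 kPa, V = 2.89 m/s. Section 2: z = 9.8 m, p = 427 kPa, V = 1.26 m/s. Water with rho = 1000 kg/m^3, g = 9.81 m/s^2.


Total head at each section: H = z + p/(rho*g) + V^2/(2g).
H1 = 51.1 + 87*1000/(1000*9.81) + 2.89^2/(2*9.81)
   = 51.1 + 8.869 + 0.4257
   = 60.394 m.
H2 = 9.8 + 427*1000/(1000*9.81) + 1.26^2/(2*9.81)
   = 9.8 + 43.527 + 0.0809
   = 53.408 m.
h_L = H1 - H2 = 60.394 - 53.408 = 6.986 m.

6.986


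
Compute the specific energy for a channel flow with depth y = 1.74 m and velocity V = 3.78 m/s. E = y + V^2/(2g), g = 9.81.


Specific energy E = y + V^2/(2g).
Velocity head = V^2/(2g) = 3.78^2 / (2*9.81) = 14.2884 / 19.62 = 0.7283 m.
E = 1.74 + 0.7283 = 2.4683 m.

2.4683


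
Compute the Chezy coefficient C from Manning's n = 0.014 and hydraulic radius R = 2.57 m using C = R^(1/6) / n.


The Chezy coefficient relates to Manning's n through C = R^(1/6) / n.
R^(1/6) = 2.57^(1/6) = 1.170367.
C = 1.170367 / 0.014 = 83.6 m^(1/2)/s.

83.6


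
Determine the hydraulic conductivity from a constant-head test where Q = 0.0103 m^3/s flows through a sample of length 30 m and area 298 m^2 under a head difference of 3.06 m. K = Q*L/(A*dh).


From K = Q*L / (A*dh):
Numerator: Q*L = 0.0103 * 30 = 0.309.
Denominator: A*dh = 298 * 3.06 = 911.88.
K = 0.309 / 911.88 = 0.000339 m/s.

0.000339


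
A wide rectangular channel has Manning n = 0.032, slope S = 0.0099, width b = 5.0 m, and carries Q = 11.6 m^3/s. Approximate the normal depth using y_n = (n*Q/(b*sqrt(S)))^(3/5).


We use the wide-channel approximation y_n = (n*Q/(b*sqrt(S)))^(3/5).
sqrt(S) = sqrt(0.0099) = 0.099499.
Numerator: n*Q = 0.032 * 11.6 = 0.3712.
Denominator: b*sqrt(S) = 5.0 * 0.099499 = 0.497495.
arg = 0.7461.
y_n = 0.7461^(3/5) = 0.8389 m.

0.8389


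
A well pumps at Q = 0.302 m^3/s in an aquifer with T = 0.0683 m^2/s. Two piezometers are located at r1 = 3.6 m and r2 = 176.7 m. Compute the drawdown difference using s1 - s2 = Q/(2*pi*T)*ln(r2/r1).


Thiem equation: s1 - s2 = Q/(2*pi*T) * ln(r2/r1).
ln(r2/r1) = ln(176.7/3.6) = 3.8935.
Q/(2*pi*T) = 0.302 / (2*pi*0.0683) = 0.302 / 0.4291 = 0.7037.
s1 - s2 = 0.7037 * 3.8935 = 2.74 m.

2.74


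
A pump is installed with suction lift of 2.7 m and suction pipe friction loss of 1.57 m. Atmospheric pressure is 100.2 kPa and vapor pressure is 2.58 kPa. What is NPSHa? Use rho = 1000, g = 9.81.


NPSHa = p_atm/(rho*g) - z_s - hf_s - p_vap/(rho*g).
p_atm/(rho*g) = 100.2*1000 / (1000*9.81) = 10.214 m.
p_vap/(rho*g) = 2.58*1000 / (1000*9.81) = 0.263 m.
NPSHa = 10.214 - 2.7 - 1.57 - 0.263
      = 5.68 m.

5.68


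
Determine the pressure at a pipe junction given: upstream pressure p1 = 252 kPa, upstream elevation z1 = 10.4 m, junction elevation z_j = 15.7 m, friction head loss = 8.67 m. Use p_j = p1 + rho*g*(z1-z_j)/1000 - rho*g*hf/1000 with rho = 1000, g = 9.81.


Junction pressure: p_j = p1 + rho*g*(z1 - z_j)/1000 - rho*g*hf/1000.
Elevation term = 1000*9.81*(10.4 - 15.7)/1000 = -51.993 kPa.
Friction term = 1000*9.81*8.67/1000 = 85.053 kPa.
p_j = 252 + -51.993 - 85.053 = 114.95 kPa.

114.95


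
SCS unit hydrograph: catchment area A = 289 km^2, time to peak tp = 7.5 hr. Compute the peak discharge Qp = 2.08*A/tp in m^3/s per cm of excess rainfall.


SCS formula: Qp = 2.08 * A / tp.
Qp = 2.08 * 289 / 7.5
   = 601.12 / 7.5
   = 80.15 m^3/s per cm.

80.15


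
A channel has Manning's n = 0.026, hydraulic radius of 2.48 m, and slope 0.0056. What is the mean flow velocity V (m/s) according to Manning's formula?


Manning's equation gives V = (1/n) * R^(2/3) * S^(1/2).
First, compute R^(2/3) = 2.48^(2/3) = 1.8322.
Next, S^(1/2) = 0.0056^(1/2) = 0.074833.
Then 1/n = 1/0.026 = 38.46.
V = 38.46 * 1.8322 * 0.074833 = 5.2734 m/s.

5.2734


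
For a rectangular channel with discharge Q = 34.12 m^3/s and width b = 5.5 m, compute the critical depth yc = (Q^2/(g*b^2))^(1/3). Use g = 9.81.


Using yc = (Q^2 / (g * b^2))^(1/3):
Q^2 = 34.12^2 = 1164.17.
g * b^2 = 9.81 * 5.5^2 = 9.81 * 30.25 = 296.75.
Q^2 / (g*b^2) = 1164.17 / 296.75 = 3.9231.
yc = 3.9231^(1/3) = 1.5772 m.

1.5772


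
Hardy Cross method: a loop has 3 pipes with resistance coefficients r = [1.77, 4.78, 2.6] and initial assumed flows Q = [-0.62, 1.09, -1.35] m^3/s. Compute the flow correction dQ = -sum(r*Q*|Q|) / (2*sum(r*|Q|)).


Numerator terms (r*Q*|Q|): 1.77*-0.62*|-0.62| = -0.6804; 4.78*1.09*|1.09| = 5.6791; 2.6*-1.35*|-1.35| = -4.7385.
Sum of numerator = 0.2602.
Denominator terms (r*|Q|): 1.77*|-0.62| = 1.0974; 4.78*|1.09| = 5.2102; 2.6*|-1.35| = 3.51.
2 * sum of denominator = 2 * 9.8176 = 19.6352.
dQ = -0.2602 / 19.6352 = -0.0133 m^3/s.

-0.0133


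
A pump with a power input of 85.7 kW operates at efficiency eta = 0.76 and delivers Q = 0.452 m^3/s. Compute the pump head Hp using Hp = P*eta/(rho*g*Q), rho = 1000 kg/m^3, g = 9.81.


Pump head formula: Hp = P * eta / (rho * g * Q).
Numerator: P * eta = 85.7 * 1000 * 0.76 = 65132.0 W.
Denominator: rho * g * Q = 1000 * 9.81 * 0.452 = 4434.12.
Hp = 65132.0 / 4434.12 = 14.69 m.

14.69


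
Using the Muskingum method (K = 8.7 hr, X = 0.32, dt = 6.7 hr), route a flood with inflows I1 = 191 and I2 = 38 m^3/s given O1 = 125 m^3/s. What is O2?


Muskingum coefficients:
denom = 2*K*(1-X) + dt = 2*8.7*(1-0.32) + 6.7 = 18.532.
C0 = (dt - 2*K*X)/denom = (6.7 - 2*8.7*0.32)/18.532 = 0.0611.
C1 = (dt + 2*K*X)/denom = (6.7 + 2*8.7*0.32)/18.532 = 0.662.
C2 = (2*K*(1-X) - dt)/denom = 0.2769.
O2 = C0*I2 + C1*I1 + C2*O1
   = 0.0611*38 + 0.662*191 + 0.2769*125
   = 163.38 m^3/s.

163.38


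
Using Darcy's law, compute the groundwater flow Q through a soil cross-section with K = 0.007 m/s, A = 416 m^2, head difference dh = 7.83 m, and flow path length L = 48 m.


Darcy's law: Q = K * A * i, where i = dh/L.
Hydraulic gradient i = 7.83 / 48 = 0.163125.
Q = 0.007 * 416 * 0.163125
  = 0.475 m^3/s.

0.475


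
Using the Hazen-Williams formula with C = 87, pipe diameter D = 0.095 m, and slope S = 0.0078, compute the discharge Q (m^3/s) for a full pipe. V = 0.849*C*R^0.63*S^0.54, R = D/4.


For a full circular pipe, R = D/4 = 0.095/4 = 0.0238 m.
V = 0.849 * 87 * 0.0238^0.63 * 0.0078^0.54
  = 0.849 * 87 * 0.094769 * 0.072733
  = 0.5091 m/s.
Pipe area A = pi*D^2/4 = pi*0.095^2/4 = 0.0071 m^2.
Q = A * V = 0.0071 * 0.5091 = 0.0036 m^3/s.

0.0036


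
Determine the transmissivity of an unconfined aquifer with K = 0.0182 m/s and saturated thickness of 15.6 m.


Transmissivity is defined as T = K * h.
T = 0.0182 * 15.6
  = 0.2839 m^2/s.

0.2839


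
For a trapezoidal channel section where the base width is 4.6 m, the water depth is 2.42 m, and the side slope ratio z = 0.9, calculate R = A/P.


For a trapezoidal section with side slope z:
A = (b + z*y)*y = (4.6 + 0.9*2.42)*2.42 = 16.403 m^2.
P = b + 2*y*sqrt(1 + z^2) = 4.6 + 2*2.42*sqrt(1 + 0.9^2) = 11.112 m.
R = A/P = 16.403 / 11.112 = 1.4762 m.

1.4762


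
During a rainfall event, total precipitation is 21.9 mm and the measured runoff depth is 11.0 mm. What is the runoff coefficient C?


The runoff coefficient C = runoff depth / rainfall depth.
C = 11.0 / 21.9
  = 0.5023.

0.5023


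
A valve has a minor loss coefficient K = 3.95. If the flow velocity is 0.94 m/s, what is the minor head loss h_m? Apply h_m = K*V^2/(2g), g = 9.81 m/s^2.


Minor loss formula: h_m = K * V^2/(2g).
V^2 = 0.94^2 = 0.8836.
V^2/(2g) = 0.8836 / 19.62 = 0.045 m.
h_m = 3.95 * 0.045 = 0.1779 m.

0.1779


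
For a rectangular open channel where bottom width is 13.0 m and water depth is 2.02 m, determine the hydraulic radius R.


For a rectangular section:
Flow area A = b * y = 13.0 * 2.02 = 26.26 m^2.
Wetted perimeter P = b + 2y = 13.0 + 2*2.02 = 17.04 m.
Hydraulic radius R = A/P = 26.26 / 17.04 = 1.5411 m.

1.5411


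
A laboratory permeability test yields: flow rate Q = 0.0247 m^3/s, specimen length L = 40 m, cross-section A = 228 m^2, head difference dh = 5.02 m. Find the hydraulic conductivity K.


From K = Q*L / (A*dh):
Numerator: Q*L = 0.0247 * 40 = 0.988.
Denominator: A*dh = 228 * 5.02 = 1144.56.
K = 0.988 / 1144.56 = 0.000863 m/s.

0.000863


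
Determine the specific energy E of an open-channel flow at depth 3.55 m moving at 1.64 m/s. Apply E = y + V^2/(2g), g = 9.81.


Specific energy E = y + V^2/(2g).
Velocity head = V^2/(2g) = 1.64^2 / (2*9.81) = 2.6896 / 19.62 = 0.1371 m.
E = 3.55 + 0.1371 = 3.6871 m.

3.6871


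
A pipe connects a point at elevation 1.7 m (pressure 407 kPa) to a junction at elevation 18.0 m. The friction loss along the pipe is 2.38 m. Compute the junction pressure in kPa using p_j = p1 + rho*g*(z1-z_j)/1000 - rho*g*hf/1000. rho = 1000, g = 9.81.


Junction pressure: p_j = p1 + rho*g*(z1 - z_j)/1000 - rho*g*hf/1000.
Elevation term = 1000*9.81*(1.7 - 18.0)/1000 = -159.903 kPa.
Friction term = 1000*9.81*2.38/1000 = 23.348 kPa.
p_j = 407 + -159.903 - 23.348 = 223.75 kPa.

223.75


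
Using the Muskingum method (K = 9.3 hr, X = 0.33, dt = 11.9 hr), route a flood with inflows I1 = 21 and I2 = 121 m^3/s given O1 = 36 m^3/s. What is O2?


Muskingum coefficients:
denom = 2*K*(1-X) + dt = 2*9.3*(1-0.33) + 11.9 = 24.362.
C0 = (dt - 2*K*X)/denom = (11.9 - 2*9.3*0.33)/24.362 = 0.2365.
C1 = (dt + 2*K*X)/denom = (11.9 + 2*9.3*0.33)/24.362 = 0.7404.
C2 = (2*K*(1-X) - dt)/denom = 0.0231.
O2 = C0*I2 + C1*I1 + C2*O1
   = 0.2365*121 + 0.7404*21 + 0.0231*36
   = 45.0 m^3/s.

45.0


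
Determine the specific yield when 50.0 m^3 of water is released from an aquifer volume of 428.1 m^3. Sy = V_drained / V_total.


Specific yield Sy = Volume drained / Total volume.
Sy = 50.0 / 428.1
   = 0.1168.

0.1168


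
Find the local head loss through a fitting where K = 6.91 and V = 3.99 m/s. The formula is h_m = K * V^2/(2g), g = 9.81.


Minor loss formula: h_m = K * V^2/(2g).
V^2 = 3.99^2 = 15.9201.
V^2/(2g) = 15.9201 / 19.62 = 0.8114 m.
h_m = 6.91 * 0.8114 = 5.6069 m.

5.6069


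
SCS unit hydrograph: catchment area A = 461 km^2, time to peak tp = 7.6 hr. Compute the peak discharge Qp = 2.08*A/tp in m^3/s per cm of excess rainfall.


SCS formula: Qp = 2.08 * A / tp.
Qp = 2.08 * 461 / 7.6
   = 958.88 / 7.6
   = 126.17 m^3/s per cm.

126.17


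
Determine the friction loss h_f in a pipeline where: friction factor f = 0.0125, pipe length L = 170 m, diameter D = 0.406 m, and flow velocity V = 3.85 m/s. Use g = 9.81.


Darcy-Weisbach equation: h_f = f * (L/D) * V^2/(2g).
f * L/D = 0.0125 * 170/0.406 = 5.234.
V^2/(2g) = 3.85^2 / (2*9.81) = 14.8225 / 19.62 = 0.7555 m.
h_f = 5.234 * 0.7555 = 3.954 m.

3.954


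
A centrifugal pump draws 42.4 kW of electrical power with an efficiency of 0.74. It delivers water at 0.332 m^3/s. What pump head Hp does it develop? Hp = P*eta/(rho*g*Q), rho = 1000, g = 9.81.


Pump head formula: Hp = P * eta / (rho * g * Q).
Numerator: P * eta = 42.4 * 1000 * 0.74 = 31376.0 W.
Denominator: rho * g * Q = 1000 * 9.81 * 0.332 = 3256.92.
Hp = 31376.0 / 3256.92 = 9.63 m.

9.63


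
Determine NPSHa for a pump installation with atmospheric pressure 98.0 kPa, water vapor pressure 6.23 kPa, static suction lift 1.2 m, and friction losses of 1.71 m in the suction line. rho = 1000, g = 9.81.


NPSHa = p_atm/(rho*g) - z_s - hf_s - p_vap/(rho*g).
p_atm/(rho*g) = 98.0*1000 / (1000*9.81) = 9.99 m.
p_vap/(rho*g) = 6.23*1000 / (1000*9.81) = 0.635 m.
NPSHa = 9.99 - 1.2 - 1.71 - 0.635
      = 6.44 m.

6.44


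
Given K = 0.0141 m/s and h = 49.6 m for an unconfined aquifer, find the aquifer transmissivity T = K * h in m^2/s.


Transmissivity is defined as T = K * h.
T = 0.0141 * 49.6
  = 0.6994 m^2/s.

0.6994


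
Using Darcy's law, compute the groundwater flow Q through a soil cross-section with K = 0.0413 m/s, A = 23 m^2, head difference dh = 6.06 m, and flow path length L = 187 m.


Darcy's law: Q = K * A * i, where i = dh/L.
Hydraulic gradient i = 6.06 / 187 = 0.032406.
Q = 0.0413 * 23 * 0.032406
  = 0.0308 m^3/s.

0.0308


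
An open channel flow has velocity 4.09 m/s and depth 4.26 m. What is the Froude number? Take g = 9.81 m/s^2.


The Froude number is defined as Fr = V / sqrt(g*y).
g*y = 9.81 * 4.26 = 41.7906.
sqrt(g*y) = sqrt(41.7906) = 6.4646.
Fr = 4.09 / 6.4646 = 0.6327.

0.6327


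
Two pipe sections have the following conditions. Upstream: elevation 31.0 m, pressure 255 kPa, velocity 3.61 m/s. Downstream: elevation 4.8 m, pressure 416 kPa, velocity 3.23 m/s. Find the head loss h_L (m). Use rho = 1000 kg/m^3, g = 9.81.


Total head at each section: H = z + p/(rho*g) + V^2/(2g).
H1 = 31.0 + 255*1000/(1000*9.81) + 3.61^2/(2*9.81)
   = 31.0 + 25.994 + 0.6642
   = 57.658 m.
H2 = 4.8 + 416*1000/(1000*9.81) + 3.23^2/(2*9.81)
   = 4.8 + 42.406 + 0.5317
   = 47.737 m.
h_L = H1 - H2 = 57.658 - 47.737 = 9.921 m.

9.921


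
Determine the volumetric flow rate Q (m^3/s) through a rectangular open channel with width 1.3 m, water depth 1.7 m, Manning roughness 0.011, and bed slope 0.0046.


For a rectangular channel, the cross-sectional area A = b * y = 1.3 * 1.7 = 2.21 m^2.
The wetted perimeter P = b + 2y = 1.3 + 2*1.7 = 4.7 m.
Hydraulic radius R = A/P = 2.21/4.7 = 0.4702 m.
Velocity V = (1/n)*R^(2/3)*S^(1/2) = (1/0.011)*0.4702^(2/3)*0.0046^(1/2) = 3.7283 m/s.
Discharge Q = A * V = 2.21 * 3.7283 = 8.24 m^3/s.

8.24


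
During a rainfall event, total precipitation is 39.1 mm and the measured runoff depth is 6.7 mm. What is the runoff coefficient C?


The runoff coefficient C = runoff depth / rainfall depth.
C = 6.7 / 39.1
  = 0.1714.

0.1714


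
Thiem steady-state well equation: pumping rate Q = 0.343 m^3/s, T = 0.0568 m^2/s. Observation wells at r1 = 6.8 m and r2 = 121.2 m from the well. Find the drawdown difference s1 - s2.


Thiem equation: s1 - s2 = Q/(2*pi*T) * ln(r2/r1).
ln(r2/r1) = ln(121.2/6.8) = 2.8805.
Q/(2*pi*T) = 0.343 / (2*pi*0.0568) = 0.343 / 0.3569 = 0.9611.
s1 - s2 = 0.9611 * 2.8805 = 2.7685 m.

2.7685


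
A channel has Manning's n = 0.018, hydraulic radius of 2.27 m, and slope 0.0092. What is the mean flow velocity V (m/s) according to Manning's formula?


Manning's equation gives V = (1/n) * R^(2/3) * S^(1/2).
First, compute R^(2/3) = 2.27^(2/3) = 1.7272.
Next, S^(1/2) = 0.0092^(1/2) = 0.095917.
Then 1/n = 1/0.018 = 55.56.
V = 55.56 * 1.7272 * 0.095917 = 9.2039 m/s.

9.2039


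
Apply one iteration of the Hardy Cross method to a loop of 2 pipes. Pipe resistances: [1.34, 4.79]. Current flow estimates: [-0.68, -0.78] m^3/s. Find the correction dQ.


Numerator terms (r*Q*|Q|): 1.34*-0.68*|-0.68| = -0.6196; 4.79*-0.78*|-0.78| = -2.9142.
Sum of numerator = -3.5339.
Denominator terms (r*|Q|): 1.34*|-0.68| = 0.9112; 4.79*|-0.78| = 3.7362.
2 * sum of denominator = 2 * 4.6474 = 9.2948.
dQ = --3.5339 / 9.2948 = 0.3802 m^3/s.

0.3802


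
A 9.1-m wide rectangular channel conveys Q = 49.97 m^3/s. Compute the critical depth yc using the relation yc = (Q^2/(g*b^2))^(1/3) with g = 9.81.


Using yc = (Q^2 / (g * b^2))^(1/3):
Q^2 = 49.97^2 = 2497.0.
g * b^2 = 9.81 * 9.1^2 = 9.81 * 82.81 = 812.37.
Q^2 / (g*b^2) = 2497.0 / 812.37 = 3.0737.
yc = 3.0737^(1/3) = 1.454 m.

1.454


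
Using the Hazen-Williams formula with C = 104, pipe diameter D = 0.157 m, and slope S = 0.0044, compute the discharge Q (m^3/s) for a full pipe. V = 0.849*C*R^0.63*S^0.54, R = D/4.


For a full circular pipe, R = D/4 = 0.157/4 = 0.0393 m.
V = 0.849 * 104 * 0.0393^0.63 * 0.0044^0.54
  = 0.849 * 104 * 0.130053 * 0.053391
  = 0.6131 m/s.
Pipe area A = pi*D^2/4 = pi*0.157^2/4 = 0.0194 m^2.
Q = A * V = 0.0194 * 0.6131 = 0.0119 m^3/s.

0.0119


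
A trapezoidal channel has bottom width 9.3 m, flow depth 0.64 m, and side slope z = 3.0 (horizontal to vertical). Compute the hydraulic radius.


For a trapezoidal section with side slope z:
A = (b + z*y)*y = (9.3 + 3.0*0.64)*0.64 = 7.181 m^2.
P = b + 2*y*sqrt(1 + z^2) = 9.3 + 2*0.64*sqrt(1 + 3.0^2) = 13.348 m.
R = A/P = 7.181 / 13.348 = 0.538 m.

0.538


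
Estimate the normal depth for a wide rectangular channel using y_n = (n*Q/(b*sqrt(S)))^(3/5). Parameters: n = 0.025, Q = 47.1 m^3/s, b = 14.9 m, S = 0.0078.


We use the wide-channel approximation y_n = (n*Q/(b*sqrt(S)))^(3/5).
sqrt(S) = sqrt(0.0078) = 0.088318.
Numerator: n*Q = 0.025 * 47.1 = 1.1775.
Denominator: b*sqrt(S) = 14.9 * 0.088318 = 1.315938.
arg = 0.8948.
y_n = 0.8948^(3/5) = 0.9355 m.

0.9355


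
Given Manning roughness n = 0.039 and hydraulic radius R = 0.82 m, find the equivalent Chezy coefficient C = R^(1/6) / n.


The Chezy coefficient relates to Manning's n through C = R^(1/6) / n.
R^(1/6) = 0.82^(1/6) = 0.967466.
C = 0.967466 / 0.039 = 24.81 m^(1/2)/s.

24.81


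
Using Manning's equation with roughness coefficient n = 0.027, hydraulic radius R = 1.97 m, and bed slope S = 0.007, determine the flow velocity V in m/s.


Manning's equation gives V = (1/n) * R^(2/3) * S^(1/2).
First, compute R^(2/3) = 1.97^(2/3) = 1.5715.
Next, S^(1/2) = 0.007^(1/2) = 0.083666.
Then 1/n = 1/0.027 = 37.04.
V = 37.04 * 1.5715 * 0.083666 = 4.8696 m/s.

4.8696


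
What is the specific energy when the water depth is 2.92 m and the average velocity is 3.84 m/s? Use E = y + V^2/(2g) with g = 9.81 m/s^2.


Specific energy E = y + V^2/(2g).
Velocity head = V^2/(2g) = 3.84^2 / (2*9.81) = 14.7456 / 19.62 = 0.7516 m.
E = 2.92 + 0.7516 = 3.6716 m.

3.6716


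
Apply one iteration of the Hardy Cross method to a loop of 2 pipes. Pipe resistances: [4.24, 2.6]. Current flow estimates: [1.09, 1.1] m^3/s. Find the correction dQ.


Numerator terms (r*Q*|Q|): 4.24*1.09*|1.09| = 5.0375; 2.6*1.1*|1.1| = 3.146.
Sum of numerator = 8.1835.
Denominator terms (r*|Q|): 4.24*|1.09| = 4.6216; 2.6*|1.1| = 2.86.
2 * sum of denominator = 2 * 7.4816 = 14.9632.
dQ = -8.1835 / 14.9632 = -0.5469 m^3/s.

-0.5469


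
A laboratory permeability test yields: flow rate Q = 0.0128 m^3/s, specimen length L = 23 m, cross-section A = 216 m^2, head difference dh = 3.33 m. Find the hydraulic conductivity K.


From K = Q*L / (A*dh):
Numerator: Q*L = 0.0128 * 23 = 0.2944.
Denominator: A*dh = 216 * 3.33 = 719.28.
K = 0.2944 / 719.28 = 0.000409 m/s.

0.000409


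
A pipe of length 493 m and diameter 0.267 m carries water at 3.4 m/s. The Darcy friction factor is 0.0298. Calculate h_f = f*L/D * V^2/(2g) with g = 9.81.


Darcy-Weisbach equation: h_f = f * (L/D) * V^2/(2g).
f * L/D = 0.0298 * 493/0.267 = 55.024.
V^2/(2g) = 3.4^2 / (2*9.81) = 11.56 / 19.62 = 0.5892 m.
h_f = 55.024 * 0.5892 = 32.42 m.

32.42


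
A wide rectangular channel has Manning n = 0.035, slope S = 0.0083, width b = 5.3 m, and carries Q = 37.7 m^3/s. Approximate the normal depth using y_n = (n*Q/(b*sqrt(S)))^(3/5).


We use the wide-channel approximation y_n = (n*Q/(b*sqrt(S)))^(3/5).
sqrt(S) = sqrt(0.0083) = 0.091104.
Numerator: n*Q = 0.035 * 37.7 = 1.3195.
Denominator: b*sqrt(S) = 5.3 * 0.091104 = 0.482851.
arg = 2.7327.
y_n = 2.7327^(3/5) = 1.8279 m.

1.8279


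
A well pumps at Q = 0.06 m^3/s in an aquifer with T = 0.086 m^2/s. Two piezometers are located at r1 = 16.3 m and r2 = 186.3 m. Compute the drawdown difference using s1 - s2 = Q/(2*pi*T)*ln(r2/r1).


Thiem equation: s1 - s2 = Q/(2*pi*T) * ln(r2/r1).
ln(r2/r1) = ln(186.3/16.3) = 2.4362.
Q/(2*pi*T) = 0.06 / (2*pi*0.086) = 0.06 / 0.5404 = 0.111.
s1 - s2 = 0.111 * 2.4362 = 0.2705 m.

0.2705


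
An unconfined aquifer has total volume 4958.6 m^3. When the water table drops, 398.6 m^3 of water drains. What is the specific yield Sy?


Specific yield Sy = Volume drained / Total volume.
Sy = 398.6 / 4958.6
   = 0.0804.

0.0804


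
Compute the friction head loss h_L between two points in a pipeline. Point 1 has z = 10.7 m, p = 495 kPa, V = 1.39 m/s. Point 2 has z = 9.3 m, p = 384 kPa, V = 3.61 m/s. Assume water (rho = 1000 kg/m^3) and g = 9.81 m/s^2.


Total head at each section: H = z + p/(rho*g) + V^2/(2g).
H1 = 10.7 + 495*1000/(1000*9.81) + 1.39^2/(2*9.81)
   = 10.7 + 50.459 + 0.0985
   = 61.257 m.
H2 = 9.3 + 384*1000/(1000*9.81) + 3.61^2/(2*9.81)
   = 9.3 + 39.144 + 0.6642
   = 49.108 m.
h_L = H1 - H2 = 61.257 - 49.108 = 12.149 m.

12.149


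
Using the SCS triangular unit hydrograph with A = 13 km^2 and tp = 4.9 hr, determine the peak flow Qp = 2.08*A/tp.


SCS formula: Qp = 2.08 * A / tp.
Qp = 2.08 * 13 / 4.9
   = 27.04 / 4.9
   = 5.52 m^3/s per cm.

5.52


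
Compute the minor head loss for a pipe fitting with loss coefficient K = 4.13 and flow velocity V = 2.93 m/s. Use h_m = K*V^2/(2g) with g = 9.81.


Minor loss formula: h_m = K * V^2/(2g).
V^2 = 2.93^2 = 8.5849.
V^2/(2g) = 8.5849 / 19.62 = 0.4376 m.
h_m = 4.13 * 0.4376 = 1.8071 m.

1.8071


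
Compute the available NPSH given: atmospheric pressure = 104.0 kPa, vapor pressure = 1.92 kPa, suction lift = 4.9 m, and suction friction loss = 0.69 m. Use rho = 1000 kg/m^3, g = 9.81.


NPSHa = p_atm/(rho*g) - z_s - hf_s - p_vap/(rho*g).
p_atm/(rho*g) = 104.0*1000 / (1000*9.81) = 10.601 m.
p_vap/(rho*g) = 1.92*1000 / (1000*9.81) = 0.196 m.
NPSHa = 10.601 - 4.9 - 0.69 - 0.196
      = 4.82 m.

4.82


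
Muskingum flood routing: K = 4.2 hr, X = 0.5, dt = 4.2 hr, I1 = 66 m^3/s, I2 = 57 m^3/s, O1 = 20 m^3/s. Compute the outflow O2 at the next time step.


Muskingum coefficients:
denom = 2*K*(1-X) + dt = 2*4.2*(1-0.5) + 4.2 = 8.4.
C0 = (dt - 2*K*X)/denom = (4.2 - 2*4.2*0.5)/8.4 = 0.0.
C1 = (dt + 2*K*X)/denom = (4.2 + 2*4.2*0.5)/8.4 = 1.0.
C2 = (2*K*(1-X) - dt)/denom = 0.0.
O2 = C0*I2 + C1*I1 + C2*O1
   = 0.0*57 + 1.0*66 + 0.0*20
   = 66.0 m^3/s.

66.0


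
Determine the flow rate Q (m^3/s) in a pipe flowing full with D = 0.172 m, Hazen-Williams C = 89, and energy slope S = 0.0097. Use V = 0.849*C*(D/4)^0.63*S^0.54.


For a full circular pipe, R = D/4 = 0.172/4 = 0.043 m.
V = 0.849 * 89 * 0.043^0.63 * 0.0097^0.54
  = 0.849 * 89 * 0.137748 * 0.081819
  = 0.8516 m/s.
Pipe area A = pi*D^2/4 = pi*0.172^2/4 = 0.0232 m^2.
Q = A * V = 0.0232 * 0.8516 = 0.0198 m^3/s.

0.0198


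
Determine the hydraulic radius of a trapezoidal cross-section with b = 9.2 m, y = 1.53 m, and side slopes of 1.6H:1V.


For a trapezoidal section with side slope z:
A = (b + z*y)*y = (9.2 + 1.6*1.53)*1.53 = 17.821 m^2.
P = b + 2*y*sqrt(1 + z^2) = 9.2 + 2*1.53*sqrt(1 + 1.6^2) = 14.974 m.
R = A/P = 17.821 / 14.974 = 1.1902 m.

1.1902


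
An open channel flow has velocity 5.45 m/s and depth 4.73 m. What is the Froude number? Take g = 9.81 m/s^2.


The Froude number is defined as Fr = V / sqrt(g*y).
g*y = 9.81 * 4.73 = 46.4013.
sqrt(g*y) = sqrt(46.4013) = 6.8118.
Fr = 5.45 / 6.8118 = 0.8001.

0.8001


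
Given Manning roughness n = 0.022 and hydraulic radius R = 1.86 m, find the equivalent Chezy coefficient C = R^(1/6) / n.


The Chezy coefficient relates to Manning's n through C = R^(1/6) / n.
R^(1/6) = 1.86^(1/6) = 1.108968.
C = 1.108968 / 0.022 = 50.41 m^(1/2)/s.

50.41


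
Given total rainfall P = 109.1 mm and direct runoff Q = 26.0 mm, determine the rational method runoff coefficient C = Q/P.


The runoff coefficient C = runoff depth / rainfall depth.
C = 26.0 / 109.1
  = 0.2383.

0.2383


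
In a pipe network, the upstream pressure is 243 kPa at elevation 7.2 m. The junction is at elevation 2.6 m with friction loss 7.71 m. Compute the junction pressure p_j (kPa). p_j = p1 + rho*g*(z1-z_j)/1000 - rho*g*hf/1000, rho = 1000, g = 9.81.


Junction pressure: p_j = p1 + rho*g*(z1 - z_j)/1000 - rho*g*hf/1000.
Elevation term = 1000*9.81*(7.2 - 2.6)/1000 = 45.126 kPa.
Friction term = 1000*9.81*7.71/1000 = 75.635 kPa.
p_j = 243 + 45.126 - 75.635 = 212.49 kPa.

212.49


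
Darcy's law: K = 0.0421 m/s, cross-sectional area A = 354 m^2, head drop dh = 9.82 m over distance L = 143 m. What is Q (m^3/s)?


Darcy's law: Q = K * A * i, where i = dh/L.
Hydraulic gradient i = 9.82 / 143 = 0.068671.
Q = 0.0421 * 354 * 0.068671
  = 1.0234 m^3/s.

1.0234


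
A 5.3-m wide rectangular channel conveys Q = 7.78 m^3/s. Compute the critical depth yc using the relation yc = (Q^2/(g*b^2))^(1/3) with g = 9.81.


Using yc = (Q^2 / (g * b^2))^(1/3):
Q^2 = 7.78^2 = 60.53.
g * b^2 = 9.81 * 5.3^2 = 9.81 * 28.09 = 275.56.
Q^2 / (g*b^2) = 60.53 / 275.56 = 0.2197.
yc = 0.2197^(1/3) = 0.6034 m.

0.6034


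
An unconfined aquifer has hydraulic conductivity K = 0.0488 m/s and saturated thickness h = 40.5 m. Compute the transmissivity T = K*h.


Transmissivity is defined as T = K * h.
T = 0.0488 * 40.5
  = 1.9764 m^2/s.

1.9764


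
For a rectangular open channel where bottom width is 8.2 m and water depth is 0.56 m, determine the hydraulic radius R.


For a rectangular section:
Flow area A = b * y = 8.2 * 0.56 = 4.59 m^2.
Wetted perimeter P = b + 2y = 8.2 + 2*0.56 = 9.32 m.
Hydraulic radius R = A/P = 4.59 / 9.32 = 0.4927 m.

0.4927
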